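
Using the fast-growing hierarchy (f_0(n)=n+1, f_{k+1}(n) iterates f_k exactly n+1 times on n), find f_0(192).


f_0(192) = 192 + 1 = 193

193


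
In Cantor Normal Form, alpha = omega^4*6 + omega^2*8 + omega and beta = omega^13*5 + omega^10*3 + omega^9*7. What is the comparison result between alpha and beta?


Compare term by term from highest exponent:
alpha = omega^4*6 + omega^2*8 + omega
beta = omega^13*5 + omega^10*3 + omega^9*7
Term 1: alpha has omega^4*6, beta has omega^13*5
Term 2: alpha has omega^2*8, beta has omega^10*3
Term 3: alpha has omega^1*1, beta has omega^9*7
Result: alpha < beta

alpha < beta


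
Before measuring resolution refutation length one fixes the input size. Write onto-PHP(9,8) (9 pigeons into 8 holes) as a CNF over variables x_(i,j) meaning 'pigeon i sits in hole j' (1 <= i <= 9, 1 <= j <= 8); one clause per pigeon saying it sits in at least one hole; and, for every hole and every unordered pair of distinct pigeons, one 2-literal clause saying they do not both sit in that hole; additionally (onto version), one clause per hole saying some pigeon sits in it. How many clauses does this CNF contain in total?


onto-PHP(9,8): 9 pigeons, 8 holes, 9*8 = 72 variables.
- pigeon clauses: one per pigeon -> 9 clauses
- hole clauses: 8 holes * C(9,2) = 8 * 36 -> 288 clauses
- onto clauses: one per hole -> 8 clauses
Total clauses = 9 + 288 + 8 = 305

305


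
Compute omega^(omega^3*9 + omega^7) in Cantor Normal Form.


omega^(omega^3*9 + omega^7):
In ordinal addition a term is absorbed by a following term of strictly larger exponent: 3 < 7, so omega^3*9 + omega^7 = omega^7.
omega raised to a CNF ordinal is a single CNF term: Result = omega^(omega^7)

omega^(omega^7)


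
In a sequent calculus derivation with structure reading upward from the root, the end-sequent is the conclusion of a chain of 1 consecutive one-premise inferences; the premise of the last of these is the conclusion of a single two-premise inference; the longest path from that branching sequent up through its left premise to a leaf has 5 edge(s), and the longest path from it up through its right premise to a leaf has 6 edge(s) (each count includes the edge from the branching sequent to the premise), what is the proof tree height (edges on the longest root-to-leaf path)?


Longest path through the left premise: 5 edges (measured from the branching sequent)
Longest path through the right premise: 6 edges
Height of the subtree rooted at the branching sequent: max(5, 6) = 6
The branching sequent sits 1 edges above the root (the chain of one-premise inferences), so height = 6 + 1 = 7

7


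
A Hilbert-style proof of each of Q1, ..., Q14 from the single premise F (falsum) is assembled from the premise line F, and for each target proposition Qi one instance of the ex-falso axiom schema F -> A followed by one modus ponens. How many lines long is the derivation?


Ex falso, line by line:
- 1 premise line (F)
- 14 targets, each needing 1 axiom instance (F -> Qi) + 1 MP = 2 lines: 2 * 14 = 28
Total = 1 + 28 = 29 lines.

29


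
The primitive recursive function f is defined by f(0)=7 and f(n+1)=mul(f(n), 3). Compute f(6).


f(0) = 7
f(1) = mul(f(0), 3) = mul(7, 3) = 21
f(2) = mul(f(1), 3) = mul(21, 3) = 63
f(3) = mul(f(2), 3) = mul(63, 3) = 189
f(4) = mul(f(3), 3) = mul(189, 3) = 567
f(5) = mul(f(4), 3) = mul(567, 3) = 1701
f(6) = mul(f(5), 3) = mul(1701, 3) = 5103


5103


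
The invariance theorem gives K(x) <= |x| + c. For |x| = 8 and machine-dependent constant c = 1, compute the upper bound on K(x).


K(x) <= |x| + c = 8 + 1 = 9

9


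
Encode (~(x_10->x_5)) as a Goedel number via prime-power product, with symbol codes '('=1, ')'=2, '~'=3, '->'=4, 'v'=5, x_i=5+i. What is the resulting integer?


Formula: (~(x_10->x_5))
Symbol codes: [1, 3, 1, 15, 4, 10, 2, 2]
Primes: [2, 3, 5, 7, 11, 13, 17, 19]
p_1^1 = 2^1 = 2
p_2^3 = 3^3 = 27
p_3^1 = 5^1 = 5
p_4^15 = 7^15 = 4747561509943
p_5^4 = 11^4 = 14641
p_6^10 = 13^10 = 137858491849
p_7^2 = 17^2 = 289
p_8^2 = 19^2 = 361
Product = 269925349727344975615560442141518210

269925349727344975615560442141518210


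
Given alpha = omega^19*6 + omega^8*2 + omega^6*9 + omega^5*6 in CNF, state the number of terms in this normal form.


CNF: omega^19*6 + omega^8*2 + omega^6*9 + omega^5*6
Count the summands separated by '+':
  term 1: omega^19*6
  term 2: omega^8*2
  term 3: omega^6*9
  term 4: omega^5*6
Total terms = 4

4


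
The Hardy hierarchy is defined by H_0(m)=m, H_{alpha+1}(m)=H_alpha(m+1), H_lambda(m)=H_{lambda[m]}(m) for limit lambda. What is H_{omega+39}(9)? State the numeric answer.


H_{omega+39}(9):
Unwind the 39 successor steps: H_{omega+39}(9) = H_omega(9+39) = H_omega(48).
H_omega(m) = H_m(m) = m + m = 2m.
Result = 2 * 48 = 96

96


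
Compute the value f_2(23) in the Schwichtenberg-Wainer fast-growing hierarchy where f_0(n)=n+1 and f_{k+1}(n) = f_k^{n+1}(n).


f_2(23) = f_1^24(23)
f_1(m) = 2m + 1.
Iterating: f_1^k(n) = 2^k*(n+1) - 1.
f_2(23) = 2^24*(23+1) - 1 = 16777216*24 - 1 = 402653183

402653183


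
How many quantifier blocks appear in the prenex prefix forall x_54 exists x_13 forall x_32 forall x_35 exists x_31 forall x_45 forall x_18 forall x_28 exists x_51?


Alternations = 5.
Blocks = alternations + 1 = 6

6


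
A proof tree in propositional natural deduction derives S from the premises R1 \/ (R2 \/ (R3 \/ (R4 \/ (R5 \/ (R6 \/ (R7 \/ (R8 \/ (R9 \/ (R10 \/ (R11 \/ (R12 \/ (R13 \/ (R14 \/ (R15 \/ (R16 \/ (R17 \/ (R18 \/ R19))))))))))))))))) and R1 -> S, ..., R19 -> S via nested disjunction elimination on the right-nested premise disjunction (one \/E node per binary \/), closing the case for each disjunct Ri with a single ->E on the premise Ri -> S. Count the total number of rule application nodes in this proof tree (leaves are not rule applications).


The premise R1 \/ (R2 \/ (R3 \/ (R4 \/ (R5 \/ (R6 \/ (R7 \/ (R8 \/ (R9 \/ (R10 \/ (R11 \/ (R12 \/ (R13 \/ (R14 \/ (R15 \/ (R16 \/ (R17 \/ (R18 \/ R19))))))))))))))))) contains 19 disjuncts, hence 18 binary \/ connectives.
- Each binary \/ is eliminated once: 18 \/E nodes.
- Each of the 19 cases Ri derives S by one ->E with Ri -> S: 19 ->E nodes.
Total = 18 + 19 = 37

37


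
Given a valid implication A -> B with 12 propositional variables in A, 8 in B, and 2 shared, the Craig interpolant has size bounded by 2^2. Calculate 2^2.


Shared atoms = 2
Craig interpolant size bound = 2^2
= 4

4


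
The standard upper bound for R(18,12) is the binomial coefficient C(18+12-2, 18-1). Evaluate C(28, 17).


R(18,12) <= C(18+12-2, 18-1) = C(28, 17)
C(28, 17) = 28! / (17! * 11!)
= 21474180

21474180


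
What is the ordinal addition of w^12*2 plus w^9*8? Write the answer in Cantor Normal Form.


Ordinal addition w^12*2 + w^9*8:
Leading exponent of alpha (12) > leading exponent of beta (9).
Since alpha's term has higher exponent than beta's leading term,
the sum is simply alpha followed by beta.
Result = w^12*2 + w^9*8

w^12*2 + w^9*8


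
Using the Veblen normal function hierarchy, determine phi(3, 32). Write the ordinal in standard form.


phi(3, 32):
phi(3, beta) = eta_beta (the beta-th eta number, fixed point of zeta).
phi(3, 32) = eta_32

eta_32


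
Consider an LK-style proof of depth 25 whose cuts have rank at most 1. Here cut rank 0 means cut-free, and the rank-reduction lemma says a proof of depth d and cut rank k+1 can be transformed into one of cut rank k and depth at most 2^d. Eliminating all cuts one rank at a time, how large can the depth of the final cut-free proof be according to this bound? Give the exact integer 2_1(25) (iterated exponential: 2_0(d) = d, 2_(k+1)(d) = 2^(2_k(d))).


Each rank reduction sends depth d to at most 2^d; cut rank r needs r reductions.
2_0(25) = 25
2_1(25) = 2^25 = 33554432
Cut-free depth bound = 33554432

33554432


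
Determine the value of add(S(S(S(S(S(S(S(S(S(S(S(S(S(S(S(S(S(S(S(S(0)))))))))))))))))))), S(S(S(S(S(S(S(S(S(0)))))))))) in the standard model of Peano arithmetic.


add(S^20(0), S^9(0)):
S^20(0) = 20
S^9(0) = 9
20 + 9 = 29

29


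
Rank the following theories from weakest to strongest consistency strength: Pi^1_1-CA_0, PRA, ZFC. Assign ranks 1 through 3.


Ordering by consistency strength:
1. PRA
2. Pi^1_1-CA_0
3. ZFC


Pi^1_1-CA_0=2, PRA=1, ZFC=3


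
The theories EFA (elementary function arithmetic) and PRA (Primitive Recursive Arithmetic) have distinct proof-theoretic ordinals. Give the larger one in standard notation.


Proof-theoretic ordinal of EFA (elementary function arithmetic): omega^3
Proof-theoretic ordinal of PRA (Primitive Recursive Arithmetic): omega^omega
Comparing: omega^3 < omega^omega.
The larger ordinal is omega^omega (from PRA (Primitive Recursive Arithmetic)).

omega^omega


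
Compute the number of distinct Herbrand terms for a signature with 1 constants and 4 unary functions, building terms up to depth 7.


Herbrand terms by depth:
Depth 0: 1 constants
Depth 1: 4 new terms (running total: 5)
Depth 2: 16 new terms (running total: 21)
Depth 3: 64 new terms (running total: 85)
Depth 4: 256 new terms (running total: 341)
Depth 5: 1024 new terms (running total: 1365)
Depth 6: 4096 new terms (running total: 5461)
Depth 7: 16384 new terms (running total: 21845)
Total distinct ground terms = 21845

21845


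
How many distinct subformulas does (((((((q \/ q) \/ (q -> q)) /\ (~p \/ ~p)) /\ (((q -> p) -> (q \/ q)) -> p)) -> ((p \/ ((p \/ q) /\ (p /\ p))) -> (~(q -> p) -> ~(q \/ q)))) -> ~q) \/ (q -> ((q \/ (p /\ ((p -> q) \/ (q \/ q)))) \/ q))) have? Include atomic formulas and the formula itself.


Formula: (((((((q \/ q) \/ (q -> q)) /\ (~p \/ ~p)) /\ (((q -> p) -> (q \/ q)) -> p)) -> ((p \/ ((p \/ q) /\ (p /\ p))) -> (~(q -> p) -> ~(q \/ q)))) -> ~q) \/ (q -> ((q \/ (p /\ ((p -> q) \/ (q \/ q)))) \/ q)))
Subformulas found:
  1. q
  2. p
  3. ~p
  4. ~q
  5. (q -> p)
  6. (q -> q)
  7. (p \/ q)
  8. (p /\ p)
  9. (p -> q)
  10. (q \/ q)
  11. ~(q \/ q)
  12. ~(q -> p)
  13. (~p \/ ~p)
  14. ((q \/ q) \/ (q -> q))
  15. ((p \/ q) /\ (p /\ p))
  16. ((p -> q) \/ (q \/ q))
  17. ((q -> p) -> (q \/ q))
  18. (~(q -> p) -> ~(q \/ q))
  19. (((q -> p) -> (q \/ q)) -> p)
  20. (p \/ ((p \/ q) /\ (p /\ p)))
  21. (p /\ ((p -> q) \/ (q \/ q)))
  22. (q \/ (p /\ ((p -> q) \/ (q \/ q))))
  23. (((q \/ q) \/ (q -> q)) /\ (~p \/ ~p))
  24. ((q \/ (p /\ ((p -> q) \/ (q \/ q)))) \/ q)
  25. (q -> ((q \/ (p /\ ((p -> q) \/ (q \/ q)))) \/ q))
  26. ((p \/ ((p \/ q) /\ (p /\ p))) -> (~(q -> p) -> ~(q \/ q)))
  27. ((((q \/ q) \/ (q -> q)) /\ (~p \/ ~p)) /\ (((q -> p) -> (q \/ q)) -> p))
  28. (((((q \/ q) \/ (q -> q)) /\ (~p \/ ~p)) /\ (((q -> p) -> (q \/ q)) -> p)) -> ((p \/ ((p \/ q) /\ (p /\ p))) -> (~(q -> p) -> ~(q \/ q))))
  29. ((((((q \/ q) \/ (q -> q)) /\ (~p \/ ~p)) /\ (((q -> p) -> (q \/ q)) -> p)) -> ((p \/ ((p \/ q) /\ (p /\ p))) -> (~(q -> p) -> ~(q \/ q)))) -> ~q)
  30. (((((((q \/ q) \/ (q -> q)) /\ (~p \/ ~p)) /\ (((q -> p) -> (q \/ q)) -> p)) -> ((p \/ ((p \/ q) /\ (p /\ p))) -> (~(q -> p) -> ~(q \/ q)))) -> ~q) \/ (q -> ((q \/ (p /\ ((p -> q) \/ (q \/ q)))) \/ q)))
Total distinct subformulas = 30

30


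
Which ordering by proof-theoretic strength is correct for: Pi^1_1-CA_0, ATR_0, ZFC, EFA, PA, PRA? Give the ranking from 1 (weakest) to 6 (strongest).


Ordering by consistency strength:
1. EFA
2. PRA
3. PA
4. ATR_0
5. Pi^1_1-CA_0
6. ZFC


Pi^1_1-CA_0=5, ATR_0=4, ZFC=6, EFA=1, PA=3, PRA=2


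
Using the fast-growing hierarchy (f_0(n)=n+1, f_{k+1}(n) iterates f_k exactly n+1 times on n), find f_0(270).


f_0(270) = 270 + 1 = 271

271


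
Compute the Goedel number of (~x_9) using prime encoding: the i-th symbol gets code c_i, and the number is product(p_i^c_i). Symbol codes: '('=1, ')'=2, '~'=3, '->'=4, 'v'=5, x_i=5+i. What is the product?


Formula: (~x_9)
Symbol codes: [1, 3, 14, 2]
Primes: [2, 3, 5, 7]
p_1^1 = 2^1 = 2
p_2^3 = 3^3 = 27
p_3^14 = 5^14 = 6103515625
p_4^2 = 7^2 = 49
Product = 16149902343750

16149902343750


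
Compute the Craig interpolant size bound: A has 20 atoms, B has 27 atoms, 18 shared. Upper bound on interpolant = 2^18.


Shared atoms = 18
Craig interpolant size bound = 2^18
= 262144

262144


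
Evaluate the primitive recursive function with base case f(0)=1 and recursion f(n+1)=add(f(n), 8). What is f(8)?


f(0) = 1
f(1) = add(f(0), 8) = add(1, 8) = 9
f(2) = add(f(1), 8) = add(9, 8) = 17
f(3) = add(f(2), 8) = add(17, 8) = 25
f(4) = add(f(3), 8) = add(25, 8) = 33
f(5) = add(f(4), 8) = add(33, 8) = 41
f(6) = add(f(5), 8) = add(41, 8) = 49
f(7) = add(f(6), 8) = add(49, 8) = 57
f(8) = add(f(7), 8) = add(57, 8) = 65


65


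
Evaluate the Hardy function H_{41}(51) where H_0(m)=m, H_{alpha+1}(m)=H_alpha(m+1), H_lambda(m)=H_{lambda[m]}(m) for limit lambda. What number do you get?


H_41(51):
For finite ordinals k, H_k(n) = n + k (each successor step adds 1).
H_41(51) = 51 + 41 = 92

92


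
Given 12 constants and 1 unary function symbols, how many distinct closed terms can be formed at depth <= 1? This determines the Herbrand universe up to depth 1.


Herbrand terms by depth:
Depth 0: 12 constants
Depth 1: 12 new terms (running total: 24)
Total distinct ground terms = 24

24


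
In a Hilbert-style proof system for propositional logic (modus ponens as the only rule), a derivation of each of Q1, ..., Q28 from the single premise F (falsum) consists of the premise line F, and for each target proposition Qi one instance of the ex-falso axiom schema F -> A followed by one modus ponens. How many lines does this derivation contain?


Ex falso, line by line:
- 1 premise line (F)
- 28 targets, each needing 1 axiom instance (F -> Qi) + 1 MP = 2 lines: 2 * 28 = 56
Total = 1 + 56 = 57 lines.

57


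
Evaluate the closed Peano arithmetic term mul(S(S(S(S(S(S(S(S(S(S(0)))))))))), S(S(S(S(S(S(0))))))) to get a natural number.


mul(S^10(0), S^6(0)):
S^10(0) = 10
S^6(0) = 6
10 * 6 = 60

60


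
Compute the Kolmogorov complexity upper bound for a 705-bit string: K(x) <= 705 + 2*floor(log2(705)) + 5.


floor(log2(705)) = 9
2 * 9 = 18
K(x) <= 705 + 18 + 5 = 728

728


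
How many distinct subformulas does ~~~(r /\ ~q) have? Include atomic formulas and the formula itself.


Formula: ~~~(r /\ ~q)
Subformulas found:
  1. q
  2. r
  3. ~q
  4. (r /\ ~q)
  5. ~(r /\ ~q)
  6. ~~(r /\ ~q)
  7. ~~~(r /\ ~q)
Total distinct subformulas = 7

7


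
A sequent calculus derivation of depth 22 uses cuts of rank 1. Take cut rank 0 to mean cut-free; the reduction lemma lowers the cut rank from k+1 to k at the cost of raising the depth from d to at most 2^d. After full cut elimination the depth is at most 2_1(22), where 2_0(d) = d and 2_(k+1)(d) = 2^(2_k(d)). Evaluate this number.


Each rank reduction sends depth d to at most 2^d; cut rank r needs r reductions.
2_0(22) = 22
2_1(22) = 2^22 = 4194304
Cut-free depth bound = 4194304

4194304


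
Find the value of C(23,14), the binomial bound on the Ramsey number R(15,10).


R(15,10) <= C(15+10-2, 15-1) = C(23, 14)
C(23, 14) = 23! / (14! * 9!)
= 817190

817190


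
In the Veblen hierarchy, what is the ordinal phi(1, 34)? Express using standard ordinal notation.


phi(1, 34):
phi(1, beta) = epsilon_beta (the beta-th epsilon number).
phi(1, 34) = epsilon_34

epsilon_34


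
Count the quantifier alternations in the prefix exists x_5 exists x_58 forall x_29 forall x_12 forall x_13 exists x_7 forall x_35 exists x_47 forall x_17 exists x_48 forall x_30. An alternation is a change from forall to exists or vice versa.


Walk the prefix and count type changes:
  position 1: exists -> exists
  position 2: exists -> forall <-- alternation
  position 3: forall -> forall
  position 4: forall -> forall
  position 5: forall -> exists <-- alternation
  position 6: exists -> forall <-- alternation
  position 7: forall -> exists <-- alternation
  position 8: exists -> forall <-- alternation
  position 9: forall -> exists <-- alternation
  position 10: exists -> forall <-- alternation
Total alternations = 7

7


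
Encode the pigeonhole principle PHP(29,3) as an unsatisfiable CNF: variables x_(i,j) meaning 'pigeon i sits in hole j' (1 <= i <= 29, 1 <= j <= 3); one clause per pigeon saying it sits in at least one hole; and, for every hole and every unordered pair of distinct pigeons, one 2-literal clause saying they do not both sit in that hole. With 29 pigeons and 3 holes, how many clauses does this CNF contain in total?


PHP(29,3): 29 pigeons, 3 holes, 29*3 = 87 variables.
- pigeon clauses: one per pigeon -> 29 clauses
- hole clauses: 3 holes * C(29,2) = 3 * 406 -> 1218 clauses
Total clauses = 29 + 1218 = 1247

1247


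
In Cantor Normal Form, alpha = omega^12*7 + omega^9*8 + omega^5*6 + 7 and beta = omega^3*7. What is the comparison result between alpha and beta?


Compare term by term from highest exponent:
alpha = omega^12*7 + omega^9*8 + omega^5*6 + 7
beta = omega^3*7
Term 1: alpha has omega^12*7, beta has omega^3*7
Term 2: alpha has omega^9*8, beta has omega^0*0
Term 3: alpha has omega^5*6, beta has omega^0*0
Term 4: alpha has omega^0*7, beta has omega^0*0
Result: alpha > beta

alpha > beta


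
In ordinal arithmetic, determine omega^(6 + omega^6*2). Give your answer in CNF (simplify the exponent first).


omega^(6 + omega^6*2):
In ordinal addition a term is absorbed by a following term of strictly larger exponent: 0 < 6, so 6 + omega^6*2 = omega^6*2.
omega raised to a CNF ordinal is a single CNF term: Result = omega^(omega^6*2)

omega^(omega^6*2)


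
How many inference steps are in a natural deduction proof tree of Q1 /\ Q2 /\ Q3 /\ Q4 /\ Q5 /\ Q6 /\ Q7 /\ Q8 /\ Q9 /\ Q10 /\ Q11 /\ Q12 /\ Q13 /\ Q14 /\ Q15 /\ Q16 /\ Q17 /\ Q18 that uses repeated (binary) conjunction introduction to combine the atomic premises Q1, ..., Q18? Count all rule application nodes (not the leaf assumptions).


The target conjunction has 18 conjuncts, i.e. 17 binary /\ connectives.
Each conjunction-intro joins two pieces, so 18 atoms require 18-1 = 17 applications.
Total inference nodes = 17

17


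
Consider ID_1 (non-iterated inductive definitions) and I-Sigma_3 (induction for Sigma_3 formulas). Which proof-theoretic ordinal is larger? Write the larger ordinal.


Proof-theoretic ordinal of ID_1 (non-iterated inductive definitions): psi_0(epsilon_{Omega+1})
Proof-theoretic ordinal of I-Sigma_3 (induction for Sigma_3 formulas): omega^(omega^(omega^omega))
Comparing: omega^(omega^(omega^omega)) < psi_0(epsilon_{Omega+1}).
The larger ordinal is psi_0(epsilon_{Omega+1}) (from ID_1 (non-iterated inductive definitions)).

psi_0(epsilon_{Omega+1})


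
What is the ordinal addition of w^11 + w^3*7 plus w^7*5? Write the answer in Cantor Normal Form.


Ordinal addition (w^11 + w^3*7) + w^7*5:
alpha's leading term has exponent 11 > beta's exponent 7, so it survives.
alpha's tail term has exponent 3 < beta's exponent 7, so it is absorbed by beta.
In ordinal addition, any term followed by a strictly larger-exponent term is absorbed.
Result = w^11 + w^7*5

w^11 + w^7*5


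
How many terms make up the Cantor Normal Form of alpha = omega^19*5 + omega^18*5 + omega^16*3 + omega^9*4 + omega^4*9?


CNF: omega^19*5 + omega^18*5 + omega^16*3 + omega^9*4 + omega^4*9
Count the summands separated by '+':
  term 1: omega^19*5
  term 2: omega^18*5
  term 3: omega^16*3
  term 4: omega^9*4
  term 5: omega^4*9
Total terms = 5

5


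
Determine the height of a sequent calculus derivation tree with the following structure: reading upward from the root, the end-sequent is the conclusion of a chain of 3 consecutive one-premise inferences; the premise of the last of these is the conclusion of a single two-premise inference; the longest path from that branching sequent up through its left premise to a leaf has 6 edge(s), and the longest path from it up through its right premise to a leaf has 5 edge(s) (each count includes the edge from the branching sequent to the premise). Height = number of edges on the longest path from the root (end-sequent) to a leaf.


Longest path through the left premise: 6 edges (measured from the branching sequent)
Longest path through the right premise: 5 edges
Height of the subtree rooted at the branching sequent: max(6, 5) = 6
The branching sequent sits 3 edges above the root (the chain of one-premise inferences), so height = 6 + 3 = 9

9


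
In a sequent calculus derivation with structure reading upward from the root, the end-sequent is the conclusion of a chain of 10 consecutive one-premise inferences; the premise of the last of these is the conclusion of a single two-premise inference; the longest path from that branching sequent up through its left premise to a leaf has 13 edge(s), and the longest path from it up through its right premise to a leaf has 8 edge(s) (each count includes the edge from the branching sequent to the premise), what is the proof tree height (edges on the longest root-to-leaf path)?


Longest path through the left premise: 13 edges (measured from the branching sequent)
Longest path through the right premise: 8 edges
Height of the subtree rooted at the branching sequent: max(13, 8) = 13
The branching sequent sits 10 edges above the root (the chain of one-premise inferences), so height = 13 + 10 = 23

23


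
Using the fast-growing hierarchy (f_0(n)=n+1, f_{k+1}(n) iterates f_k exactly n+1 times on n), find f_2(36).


f_2(36) = f_1^37(36)
f_1(m) = 2m + 1.
Iterating: f_1^k(n) = 2^k*(n+1) - 1.
f_2(36) = 2^37*(36+1) - 1 = 137438953472*37 - 1 = 5085241278463

5085241278463


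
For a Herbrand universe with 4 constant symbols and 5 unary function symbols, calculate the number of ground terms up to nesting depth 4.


Herbrand terms by depth:
Depth 0: 4 constants
Depth 1: 20 new terms (running total: 24)
Depth 2: 100 new terms (running total: 124)
Depth 3: 500 new terms (running total: 624)
Depth 4: 2500 new terms (running total: 3124)
Total distinct ground terms = 3124

3124


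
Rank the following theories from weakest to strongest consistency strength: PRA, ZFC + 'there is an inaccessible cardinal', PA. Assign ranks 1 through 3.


Ordering by consistency strength:
1. PRA
2. PA
3. ZFC + 'there is an inaccessible cardinal'


PRA=1, ZFC + 'there is an inaccessible cardinal'=3, PA=2


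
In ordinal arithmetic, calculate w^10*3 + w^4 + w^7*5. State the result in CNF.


Ordinal addition (w^10*3 + w^4) + w^7*5:
alpha's leading term has exponent 10 > beta's exponent 7, so it survives.
alpha's tail term has exponent 4 < beta's exponent 7, so it is absorbed by beta.
In ordinal addition, any term followed by a strictly larger-exponent term is absorbed.
Result = w^10*3 + w^7*5

w^10*3 + w^7*5


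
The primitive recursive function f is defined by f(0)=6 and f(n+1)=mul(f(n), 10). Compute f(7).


f(0) = 6
f(1) = mul(f(0), 10) = mul(6, 10) = 60
f(2) = mul(f(1), 10) = mul(60, 10) = 600
f(3) = mul(f(2), 10) = mul(600, 10) = 6000
f(4) = mul(f(3), 10) = mul(6000, 10) = 60000
f(5) = mul(f(4), 10) = mul(60000, 10) = 600000
f(6) = mul(f(5), 10) = mul(600000, 10) = 6000000
f(7) = mul(f(6), 10) = mul(6000000, 10) = 60000000


60000000


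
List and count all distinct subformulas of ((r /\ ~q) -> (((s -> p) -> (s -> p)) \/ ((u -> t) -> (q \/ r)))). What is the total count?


Formula: ((r /\ ~q) -> (((s -> p) -> (s -> p)) \/ ((u -> t) -> (q \/ r))))
Subformulas found:
  1. r
  2. q
  3. u
  4. s
  5. t
  6. p
  7. ~q
  8. (q \/ r)
  9. (u -> t)
  10. (s -> p)
  11. (r /\ ~q)
  12. ((u -> t) -> (q \/ r))
  13. ((s -> p) -> (s -> p))
  14. (((s -> p) -> (s -> p)) \/ ((u -> t) -> (q \/ r)))
  15. ((r /\ ~q) -> (((s -> p) -> (s -> p)) \/ ((u -> t) -> (q \/ r))))
Total distinct subformulas = 15

15


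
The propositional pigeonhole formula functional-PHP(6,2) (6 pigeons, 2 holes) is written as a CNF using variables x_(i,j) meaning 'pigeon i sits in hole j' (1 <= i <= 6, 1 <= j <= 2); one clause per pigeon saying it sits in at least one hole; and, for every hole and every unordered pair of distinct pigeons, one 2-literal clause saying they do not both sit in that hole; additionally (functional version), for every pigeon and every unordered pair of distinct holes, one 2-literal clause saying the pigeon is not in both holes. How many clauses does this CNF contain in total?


functional-PHP(6,2): 6 pigeons, 2 holes, 6*2 = 12 variables.
- pigeon clauses: one per pigeon -> 6 clauses
- hole clauses: 2 holes * C(6,2) = 2 * 15 -> 30 clauses
- functional clauses: 6 pigeons * C(2,2) = 6 * 1 -> 6 clauses
Total clauses = 6 + 30 + 6 = 42

42


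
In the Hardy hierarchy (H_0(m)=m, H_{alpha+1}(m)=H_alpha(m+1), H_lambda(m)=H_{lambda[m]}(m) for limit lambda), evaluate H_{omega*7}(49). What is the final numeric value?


H_{omega*7}(49):
For the Hardy hierarchy, H_{omega*k}(n) = 2^k * n.
2^7 = 128.
128 * 49 = 6272

6272


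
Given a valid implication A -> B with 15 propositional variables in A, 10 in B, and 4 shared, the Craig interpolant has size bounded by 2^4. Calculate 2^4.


Shared atoms = 4
Craig interpolant size bound = 2^4
= 16

16


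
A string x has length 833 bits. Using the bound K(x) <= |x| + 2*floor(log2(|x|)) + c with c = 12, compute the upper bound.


floor(log2(833)) = 9
2 * 9 = 18
K(x) <= 833 + 18 + 12 = 863

863


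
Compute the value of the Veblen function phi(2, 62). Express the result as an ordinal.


phi(2, 62):
phi(2, beta) = zeta_beta (the beta-th zeta number, fixed point of epsilon).
phi(2, 62) = zeta_62

zeta_62


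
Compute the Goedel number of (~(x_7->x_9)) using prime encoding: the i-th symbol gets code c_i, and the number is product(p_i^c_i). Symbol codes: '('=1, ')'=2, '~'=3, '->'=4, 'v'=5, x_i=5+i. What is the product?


Formula: (~(x_7->x_9))
Symbol codes: [1, 3, 1, 12, 4, 14, 2, 2]
Primes: [2, 3, 5, 7, 11, 13, 17, 19]
p_1^1 = 2^1 = 2
p_2^3 = 3^3 = 27
p_3^1 = 5^1 = 5
p_4^12 = 7^12 = 13841287201
p_5^4 = 11^4 = 14641
p_6^14 = 13^14 = 3937376385699289
p_7^2 = 17^2 = 289
p_8^2 = 19^2 = 361
Product = 22476203829628862532233299673480762670

22476203829628862532233299673480762670


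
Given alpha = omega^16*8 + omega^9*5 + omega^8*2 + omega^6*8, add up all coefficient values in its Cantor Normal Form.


CNF: omega^16*8 + omega^9*5 + omega^8*2 + omega^6*8
Coefficients: 8 + 5 + 2 + 8 = 23

23


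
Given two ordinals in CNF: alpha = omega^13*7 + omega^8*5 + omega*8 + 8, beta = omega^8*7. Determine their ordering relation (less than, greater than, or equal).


Compare term by term from highest exponent:
alpha = omega^13*7 + omega^8*5 + omega*8 + 8
beta = omega^8*7
Term 1: alpha has omega^13*7, beta has omega^8*7
Term 2: alpha has omega^8*5, beta has omega^0*0
Term 3: alpha has omega^1*8, beta has omega^0*0
Term 4: alpha has omega^0*8, beta has omega^0*0
Result: alpha > beta

alpha > beta


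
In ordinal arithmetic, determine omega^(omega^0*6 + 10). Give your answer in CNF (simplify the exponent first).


omega^(omega^0*6 + 10):
omega^0 = 1, so the exponent is 6 + 10 = 16 (finite ordinal addition).
Result = omega^16, already a single CNF term.

omega^16


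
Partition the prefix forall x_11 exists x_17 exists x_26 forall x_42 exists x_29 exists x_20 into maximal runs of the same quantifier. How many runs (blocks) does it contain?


Alternations = 3.
Blocks = alternations + 1 = 4

4


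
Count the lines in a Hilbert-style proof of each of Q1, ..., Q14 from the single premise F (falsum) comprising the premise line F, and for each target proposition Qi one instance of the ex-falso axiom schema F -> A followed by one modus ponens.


Ex falso, line by line:
- 1 premise line (F)
- 14 targets, each needing 1 axiom instance (F -> Qi) + 1 MP = 2 lines: 2 * 14 = 28
Total = 1 + 28 = 29 lines.

29


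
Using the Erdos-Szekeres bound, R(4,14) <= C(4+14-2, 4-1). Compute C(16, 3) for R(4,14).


R(4,14) <= C(4+14-2, 4-1) = C(16, 3)
C(16, 3) = 16! / (3! * 13!)
= 560

560


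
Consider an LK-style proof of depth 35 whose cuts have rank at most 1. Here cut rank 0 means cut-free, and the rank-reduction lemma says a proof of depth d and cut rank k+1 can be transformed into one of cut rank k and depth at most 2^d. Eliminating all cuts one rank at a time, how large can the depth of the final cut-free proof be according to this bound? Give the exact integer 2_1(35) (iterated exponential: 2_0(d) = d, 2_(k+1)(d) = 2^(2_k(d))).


Each rank reduction sends depth d to at most 2^d; cut rank r needs r reductions.
2_0(35) = 35
2_1(35) = 2^35 = 34359738368
Cut-free depth bound = 34359738368

34359738368


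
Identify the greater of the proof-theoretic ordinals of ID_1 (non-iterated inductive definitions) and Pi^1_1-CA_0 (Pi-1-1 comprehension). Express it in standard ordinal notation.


Proof-theoretic ordinal of ID_1 (non-iterated inductive definitions): psi_0(epsilon_{Omega+1})
Proof-theoretic ordinal of Pi^1_1-CA_0 (Pi-1-1 comprehension): psi_0(Omega_omega)
Comparing: psi_0(epsilon_{Omega+1}) < psi_0(Omega_omega).
The larger ordinal is psi_0(Omega_omega) (from Pi^1_1-CA_0 (Pi-1-1 comprehension)).

psi_0(Omega_omega)


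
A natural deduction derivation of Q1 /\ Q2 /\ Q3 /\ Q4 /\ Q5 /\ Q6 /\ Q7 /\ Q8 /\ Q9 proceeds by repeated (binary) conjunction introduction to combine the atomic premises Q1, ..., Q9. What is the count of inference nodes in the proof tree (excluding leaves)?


The target conjunction has 9 conjuncts, i.e. 8 binary /\ connectives.
Each conjunction-intro joins two pieces, so 9 atoms require 9-1 = 8 applications.
Total inference nodes = 8

8


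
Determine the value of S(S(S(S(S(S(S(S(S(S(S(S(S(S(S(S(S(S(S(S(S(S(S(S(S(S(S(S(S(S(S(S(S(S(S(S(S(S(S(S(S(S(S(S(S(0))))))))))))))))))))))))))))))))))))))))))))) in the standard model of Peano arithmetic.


Counting successors applied to 0:
45 applications of S to 0 = 45

45


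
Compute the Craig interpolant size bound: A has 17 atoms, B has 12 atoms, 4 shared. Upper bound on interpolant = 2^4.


Shared atoms = 4
Craig interpolant size bound = 2^4
= 16

16


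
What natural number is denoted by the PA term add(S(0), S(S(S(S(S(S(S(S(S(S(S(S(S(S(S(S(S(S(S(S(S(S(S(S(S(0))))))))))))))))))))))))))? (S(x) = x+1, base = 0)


add(S^1(0), S^25(0)):
S^1(0) = 1
S^25(0) = 25
1 + 25 = 26

26


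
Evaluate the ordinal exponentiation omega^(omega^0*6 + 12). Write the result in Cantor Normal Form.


omega^(omega^0*6 + 12):
omega^0 = 1, so the exponent is 6 + 12 = 18 (finite ordinal addition).
Result = omega^18, already a single CNF term.

omega^18


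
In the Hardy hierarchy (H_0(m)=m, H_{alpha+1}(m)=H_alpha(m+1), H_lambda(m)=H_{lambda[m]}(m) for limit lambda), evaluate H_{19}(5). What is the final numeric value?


H_19(5):
For finite ordinals k, H_k(n) = n + k (each successor step adds 1).
H_19(5) = 5 + 19 = 24

24


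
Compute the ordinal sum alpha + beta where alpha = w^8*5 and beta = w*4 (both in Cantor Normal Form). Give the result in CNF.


Ordinal addition w^8*5 + w*4:
Leading exponent of alpha (8) > leading exponent of beta (1).
Since alpha's term has higher exponent than beta's leading term,
the sum is simply alpha followed by beta.
Result = w^8*5 + w*4

w^8*5 + w*4


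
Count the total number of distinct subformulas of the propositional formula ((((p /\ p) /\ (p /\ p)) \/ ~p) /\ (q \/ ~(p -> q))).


Formula: ((((p /\ p) /\ (p /\ p)) \/ ~p) /\ (q \/ ~(p -> q)))
Subformulas found:
  1. q
  2. p
  3. ~p
  4. (p /\ p)
  5. (p -> q)
  6. ~(p -> q)
  7. (q \/ ~(p -> q))
  8. ((p /\ p) /\ (p /\ p))
  9. (((p /\ p) /\ (p /\ p)) \/ ~p)
  10. ((((p /\ p) /\ (p /\ p)) \/ ~p) /\ (q \/ ~(p -> q)))
Total distinct subformulas = 10

10


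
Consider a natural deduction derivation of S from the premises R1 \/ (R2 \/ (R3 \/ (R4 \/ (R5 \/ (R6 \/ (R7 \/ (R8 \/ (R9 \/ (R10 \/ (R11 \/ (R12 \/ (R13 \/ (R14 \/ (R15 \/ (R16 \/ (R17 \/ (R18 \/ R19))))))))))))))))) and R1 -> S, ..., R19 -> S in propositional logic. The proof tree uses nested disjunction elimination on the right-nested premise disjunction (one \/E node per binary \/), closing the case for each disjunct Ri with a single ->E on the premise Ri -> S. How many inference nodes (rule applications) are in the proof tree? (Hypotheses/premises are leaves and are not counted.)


The premise R1 \/ (R2 \/ (R3 \/ (R4 \/ (R5 \/ (R6 \/ (R7 \/ (R8 \/ (R9 \/ (R10 \/ (R11 \/ (R12 \/ (R13 \/ (R14 \/ (R15 \/ (R16 \/ (R17 \/ (R18 \/ R19))))))))))))))))) contains 19 disjuncts, hence 18 binary \/ connectives.
- Each binary \/ is eliminated once: 18 \/E nodes.
- Each of the 19 cases Ri derives S by one ->E with Ri -> S: 19 ->E nodes.
Total = 18 + 19 = 37

37


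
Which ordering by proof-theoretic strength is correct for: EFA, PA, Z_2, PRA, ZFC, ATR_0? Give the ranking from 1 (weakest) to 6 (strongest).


Ordering by consistency strength:
1. EFA
2. PRA
3. PA
4. ATR_0
5. Z_2
6. ZFC


EFA=1, PA=3, Z_2=5, PRA=2, ZFC=6, ATR_0=4


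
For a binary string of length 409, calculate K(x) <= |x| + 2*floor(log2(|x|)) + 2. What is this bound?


floor(log2(409)) = 8
2 * 8 = 16
K(x) <= 409 + 16 + 2 = 427

427


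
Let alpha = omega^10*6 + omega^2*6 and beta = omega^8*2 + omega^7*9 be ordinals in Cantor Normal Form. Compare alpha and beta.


Compare term by term from highest exponent:
alpha = omega^10*6 + omega^2*6
beta = omega^8*2 + omega^7*9
Term 1: alpha has omega^10*6, beta has omega^8*2
Term 2: alpha has omega^2*6, beta has omega^7*9
Result: alpha > beta

alpha > beta


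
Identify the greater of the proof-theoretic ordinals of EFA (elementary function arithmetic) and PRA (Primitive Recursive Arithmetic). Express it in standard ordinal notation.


Proof-theoretic ordinal of EFA (elementary function arithmetic): omega^3
Proof-theoretic ordinal of PRA (Primitive Recursive Arithmetic): omega^omega
Comparing: omega^3 < omega^omega.
The larger ordinal is omega^omega (from PRA (Primitive Recursive Arithmetic)).

omega^omega


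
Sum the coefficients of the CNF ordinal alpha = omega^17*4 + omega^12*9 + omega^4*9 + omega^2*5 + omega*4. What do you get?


CNF: omega^17*4 + omega^12*9 + omega^4*9 + omega^2*5 + omega*4
Coefficients: 4 + 9 + 9 + 5 + 4 = 31

31


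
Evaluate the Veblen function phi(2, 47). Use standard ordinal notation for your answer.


phi(2, 47):
phi(2, beta) = zeta_beta (the beta-th zeta number, fixed point of epsilon).
phi(2, 47) = zeta_47

zeta_47


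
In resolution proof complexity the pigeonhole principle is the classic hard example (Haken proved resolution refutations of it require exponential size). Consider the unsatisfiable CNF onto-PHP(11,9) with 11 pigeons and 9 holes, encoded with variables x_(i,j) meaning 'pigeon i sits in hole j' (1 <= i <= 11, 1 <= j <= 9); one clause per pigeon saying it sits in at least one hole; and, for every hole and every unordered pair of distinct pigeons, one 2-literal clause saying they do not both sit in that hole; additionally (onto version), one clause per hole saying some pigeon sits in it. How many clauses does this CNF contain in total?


onto-PHP(11,9): 11 pigeons, 9 holes, 11*9 = 99 variables.
- pigeon clauses: one per pigeon -> 11 clauses
- hole clauses: 9 holes * C(11,2) = 9 * 55 -> 495 clauses
- onto clauses: one per hole -> 9 clauses
Total clauses = 11 + 495 + 9 = 515

515


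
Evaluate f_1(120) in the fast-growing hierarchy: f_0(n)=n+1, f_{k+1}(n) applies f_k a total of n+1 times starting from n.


f_1(120) = f_0^121(120)
f_0 adds 1 each time, applied 121 times.
f_1(120) = 120 + 121 = 241

241


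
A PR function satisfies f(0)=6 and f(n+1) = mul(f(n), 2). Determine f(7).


f(0) = 6
f(1) = mul(f(0), 2) = mul(6, 2) = 12
f(2) = mul(f(1), 2) = mul(12, 2) = 24
f(3) = mul(f(2), 2) = mul(24, 2) = 48
f(4) = mul(f(3), 2) = mul(48, 2) = 96
f(5) = mul(f(4), 2) = mul(96, 2) = 192
f(6) = mul(f(5), 2) = mul(192, 2) = 384
f(7) = mul(f(6), 2) = mul(384, 2) = 768


768


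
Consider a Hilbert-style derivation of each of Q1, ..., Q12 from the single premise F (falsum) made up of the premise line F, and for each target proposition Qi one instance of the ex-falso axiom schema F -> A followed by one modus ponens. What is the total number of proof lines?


Ex falso, line by line:
- 1 premise line (F)
- 12 targets, each needing 1 axiom instance (F -> Qi) + 1 MP = 2 lines: 2 * 12 = 24
Total = 1 + 24 = 25 lines.

25


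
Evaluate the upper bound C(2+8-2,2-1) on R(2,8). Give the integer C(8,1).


R(2,8) <= C(2+8-2, 2-1) = C(8, 1)
C(8, 1) = 8! / (1! * 7!)
= 8

8


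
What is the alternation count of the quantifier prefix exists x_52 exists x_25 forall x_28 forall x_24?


Walk the prefix and count type changes:
  position 1: exists -> exists
  position 2: exists -> forall <-- alternation
  position 3: forall -> forall
Total alternations = 1

1


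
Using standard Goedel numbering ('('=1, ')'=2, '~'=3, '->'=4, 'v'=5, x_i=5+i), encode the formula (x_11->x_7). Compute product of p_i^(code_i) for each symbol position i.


Formula: (x_11->x_7)
Symbol codes: [1, 16, 4, 12, 2]
Primes: [2, 3, 5, 7, 11]
p_1^1 = 2^1 = 2
p_2^16 = 3^16 = 43046721
p_3^4 = 5^4 = 625
p_4^12 = 7^12 = 13841287201
p_5^2 = 11^2 = 121
Product = 90118081798875585551250

90118081798875585551250


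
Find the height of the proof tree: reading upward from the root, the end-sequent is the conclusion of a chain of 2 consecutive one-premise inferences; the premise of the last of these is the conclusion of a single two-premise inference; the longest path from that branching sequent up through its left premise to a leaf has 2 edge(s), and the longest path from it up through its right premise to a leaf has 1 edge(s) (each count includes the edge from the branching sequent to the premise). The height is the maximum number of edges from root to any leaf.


Longest path through the left premise: 2 edges (measured from the branching sequent)
Longest path through the right premise: 1 edges
Height of the subtree rooted at the branching sequent: max(2, 1) = 2
The branching sequent sits 2 edges above the root (the chain of one-premise inferences), so height = 2 + 2 = 4

4


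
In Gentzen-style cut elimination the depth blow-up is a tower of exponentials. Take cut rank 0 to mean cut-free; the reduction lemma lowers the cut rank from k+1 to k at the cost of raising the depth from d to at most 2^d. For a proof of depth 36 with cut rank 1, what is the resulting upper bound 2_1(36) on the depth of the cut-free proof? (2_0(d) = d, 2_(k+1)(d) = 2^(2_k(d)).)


Each rank reduction sends depth d to at most 2^d; cut rank r needs r reductions.
2_0(36) = 36
2_1(36) = 2^36 = 68719476736
Cut-free depth bound = 68719476736

68719476736


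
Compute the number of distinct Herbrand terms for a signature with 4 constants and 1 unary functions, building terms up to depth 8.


Herbrand terms by depth:
Depth 0: 4 constants
Depth 1: 4 new terms (running total: 8)
Depth 2: 4 new terms (running total: 12)
Depth 3: 4 new terms (running total: 16)
Depth 4: 4 new terms (running total: 20)
Depth 5: 4 new terms (running total: 24)
Depth 6: 4 new terms (running total: 28)
Depth 7: 4 new terms (running total: 32)
Depth 8: 4 new terms (running total: 36)
Total distinct ground terms = 36

36


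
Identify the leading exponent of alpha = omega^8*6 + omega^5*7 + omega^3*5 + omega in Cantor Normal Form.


CNF: omega^8*6 + omega^5*7 + omega^3*5 + omega
The leading term is omega^8*6, which has exponent 8.

8


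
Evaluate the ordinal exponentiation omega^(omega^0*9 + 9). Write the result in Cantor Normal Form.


omega^(omega^0*9 + 9):
omega^0 = 1, so the exponent is 9 + 9 = 18 (finite ordinal addition).
Result = omega^18, already a single CNF term.

omega^18


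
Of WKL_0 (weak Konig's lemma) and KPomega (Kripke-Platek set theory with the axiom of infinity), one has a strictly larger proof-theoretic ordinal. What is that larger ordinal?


Proof-theoretic ordinal of WKL_0 (weak Konig's lemma): omega^omega
Proof-theoretic ordinal of KPomega (Kripke-Platek set theory with the axiom of infinity): psi_0(epsilon_{Omega+1})
Comparing: omega^omega < psi_0(epsilon_{Omega+1}).
The larger ordinal is psi_0(epsilon_{Omega+1}) (from KPomega (Kripke-Platek set theory with the axiom of infinity)).

psi_0(epsilon_{Omega+1})
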